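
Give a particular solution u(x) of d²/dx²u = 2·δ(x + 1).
|x + 1|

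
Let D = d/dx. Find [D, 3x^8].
24 x^{7}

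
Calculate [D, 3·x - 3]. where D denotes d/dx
3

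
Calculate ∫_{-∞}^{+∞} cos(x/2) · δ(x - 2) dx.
\cos{\left(1 \right)}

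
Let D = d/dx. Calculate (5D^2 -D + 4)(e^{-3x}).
52 e^{- 3 x}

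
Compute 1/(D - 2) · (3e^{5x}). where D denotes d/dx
e^{5 x}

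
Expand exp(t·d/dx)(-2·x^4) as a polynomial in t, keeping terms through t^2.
2 x^{2} \left(- 6 t^{2} - 4 t x - x^{2}\right)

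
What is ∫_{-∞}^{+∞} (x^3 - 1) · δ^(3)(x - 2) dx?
-6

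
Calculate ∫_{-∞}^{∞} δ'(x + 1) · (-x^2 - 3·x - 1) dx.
1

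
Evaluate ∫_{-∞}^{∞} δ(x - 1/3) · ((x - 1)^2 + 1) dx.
\frac{13}{9}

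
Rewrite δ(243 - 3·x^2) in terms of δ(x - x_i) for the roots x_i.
\frac{\delta(x - 9) + \delta(x + 9)}{54}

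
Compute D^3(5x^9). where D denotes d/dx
2520 x^{6}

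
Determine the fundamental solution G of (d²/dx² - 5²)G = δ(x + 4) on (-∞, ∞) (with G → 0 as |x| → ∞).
-\frac{e^{-5|x + 4|}}{10}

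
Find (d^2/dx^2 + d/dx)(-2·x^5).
10 x^{3} \left(- x - 4\right)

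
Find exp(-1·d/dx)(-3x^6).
- 3 x^{6} + 18 x^{5} - 45 x^{4} + 60 x^{3} - 45 x^{2} + 18 x - 3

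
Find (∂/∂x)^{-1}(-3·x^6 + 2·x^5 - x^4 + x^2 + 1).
- \frac{3 x^{7}}{7} + \frac{x^{6}}{3} - \frac{x^{5}}{5} + \frac{x^{3}}{3} + x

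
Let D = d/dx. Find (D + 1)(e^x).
2 e^{x}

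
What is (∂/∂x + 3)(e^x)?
4 e^{x}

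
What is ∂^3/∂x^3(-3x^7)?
- 630 x^{4}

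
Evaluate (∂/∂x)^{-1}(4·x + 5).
2 x^{2} + 5 x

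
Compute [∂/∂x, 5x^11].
55 x^{10}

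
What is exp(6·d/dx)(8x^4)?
8 x^{4} + 192 x^{3} + 1728 x^{2} + 6912 x + 10368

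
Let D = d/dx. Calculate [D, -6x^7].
- 42 x^{6}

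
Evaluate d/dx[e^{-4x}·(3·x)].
3 \left(1 - 4 x\right) e^{- 4 x}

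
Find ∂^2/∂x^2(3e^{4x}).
48 e^{4 x}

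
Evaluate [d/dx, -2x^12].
- 24 x^{11}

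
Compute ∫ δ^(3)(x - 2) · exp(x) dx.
- e^{2}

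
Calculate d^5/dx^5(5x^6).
3600 x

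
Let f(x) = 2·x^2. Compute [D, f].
4 x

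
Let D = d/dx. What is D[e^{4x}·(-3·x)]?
\left(- 12 x - 3\right) e^{4 x}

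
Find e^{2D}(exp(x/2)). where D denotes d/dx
e^{\frac{x}{2} + 1}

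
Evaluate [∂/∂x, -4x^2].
- 8 x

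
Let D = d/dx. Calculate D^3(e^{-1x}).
- e^{- x}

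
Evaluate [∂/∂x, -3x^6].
- 18 x^{5}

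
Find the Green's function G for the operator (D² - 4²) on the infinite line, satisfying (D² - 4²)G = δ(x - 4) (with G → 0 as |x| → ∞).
-\frac{e^{-4|x - 4|}}{8}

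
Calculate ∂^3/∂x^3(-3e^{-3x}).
81 e^{- 3 x}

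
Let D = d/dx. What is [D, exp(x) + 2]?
e^{x}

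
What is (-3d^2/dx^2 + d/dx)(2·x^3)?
6 x \left(x - 6\right)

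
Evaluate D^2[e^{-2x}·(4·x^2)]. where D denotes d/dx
8 \left(2 x^{2} - 4 x + 1\right) e^{- 2 x}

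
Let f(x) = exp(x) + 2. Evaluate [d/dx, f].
e^{x}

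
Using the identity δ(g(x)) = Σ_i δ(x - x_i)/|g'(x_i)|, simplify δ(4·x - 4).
\frac{\delta(x - 1)}{4}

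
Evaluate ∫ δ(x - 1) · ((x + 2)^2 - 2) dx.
7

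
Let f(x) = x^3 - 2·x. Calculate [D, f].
3 x^{2} - 2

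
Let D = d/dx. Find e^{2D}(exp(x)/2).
\frac{e^{x + 2}}{2}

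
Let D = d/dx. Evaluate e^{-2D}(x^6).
x^{6} - 12 x^{5} + 60 x^{4} - 160 x^{3} + 240 x^{2} - 192 x + 64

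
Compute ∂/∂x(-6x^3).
- 18 x^{2}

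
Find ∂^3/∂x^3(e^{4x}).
64 e^{4 x}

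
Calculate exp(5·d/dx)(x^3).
x^{3} + 15 x^{2} + 75 x + 125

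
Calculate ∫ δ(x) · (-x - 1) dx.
-1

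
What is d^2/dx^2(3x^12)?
396 x^{10}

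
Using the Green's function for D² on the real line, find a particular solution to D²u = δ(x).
\frac{|x|}{2}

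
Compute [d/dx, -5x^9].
- 45 x^{8}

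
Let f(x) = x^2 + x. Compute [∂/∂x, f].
2 x + 1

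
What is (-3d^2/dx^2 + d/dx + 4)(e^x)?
2 e^{x}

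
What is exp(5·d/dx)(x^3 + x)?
x^{3} + 15 x^{2} + 76 x + 130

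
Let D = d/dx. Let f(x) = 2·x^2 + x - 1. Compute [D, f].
4 x + 1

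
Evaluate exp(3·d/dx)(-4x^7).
- 4 x^{7} - 84 x^{6} - 756 x^{5} - 3780 x^{4} - 11340 x^{3} - 20412 x^{2} - 20412 x - 8748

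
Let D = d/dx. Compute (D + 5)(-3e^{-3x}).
- 6 e^{- 3 x}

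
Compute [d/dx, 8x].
8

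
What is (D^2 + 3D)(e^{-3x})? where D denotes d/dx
0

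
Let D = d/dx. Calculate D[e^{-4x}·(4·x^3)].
x^{2} \left(12 - 16 x\right) e^{- 4 x}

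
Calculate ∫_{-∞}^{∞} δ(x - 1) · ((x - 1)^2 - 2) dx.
-2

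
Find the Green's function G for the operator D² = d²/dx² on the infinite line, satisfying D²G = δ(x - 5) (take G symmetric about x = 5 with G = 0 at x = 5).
\frac{|x - 5|}{2}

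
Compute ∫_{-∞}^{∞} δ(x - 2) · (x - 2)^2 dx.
0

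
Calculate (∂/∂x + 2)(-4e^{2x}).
- 16 e^{2 x}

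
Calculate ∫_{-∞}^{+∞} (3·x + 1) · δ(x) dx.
1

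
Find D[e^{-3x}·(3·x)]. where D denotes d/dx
3 \left(1 - 3 x\right) e^{- 3 x}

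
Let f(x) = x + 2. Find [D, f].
1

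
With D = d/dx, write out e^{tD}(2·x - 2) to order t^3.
2 t + 2 x - 2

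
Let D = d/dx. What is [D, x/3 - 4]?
\frac{1}{3}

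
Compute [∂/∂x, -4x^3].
- 12 x^{2}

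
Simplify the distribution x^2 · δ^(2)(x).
2\delta(x)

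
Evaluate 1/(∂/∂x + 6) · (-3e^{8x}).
- \frac{3 e^{8 x}}{14}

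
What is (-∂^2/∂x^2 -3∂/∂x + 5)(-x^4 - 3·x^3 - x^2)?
- 5 x^{4} - 3 x^{3} + 34 x^{2} + 24 x + 2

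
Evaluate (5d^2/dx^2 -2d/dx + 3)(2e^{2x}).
38 e^{2 x}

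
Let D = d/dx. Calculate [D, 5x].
5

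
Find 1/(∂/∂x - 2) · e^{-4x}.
- \frac{e^{- 4 x}}{6}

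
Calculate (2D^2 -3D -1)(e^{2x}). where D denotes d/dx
e^{2 x}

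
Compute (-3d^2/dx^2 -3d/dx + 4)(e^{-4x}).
- 32 e^{- 4 x}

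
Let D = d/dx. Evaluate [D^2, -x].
-2D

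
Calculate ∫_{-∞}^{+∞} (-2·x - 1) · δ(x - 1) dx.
-3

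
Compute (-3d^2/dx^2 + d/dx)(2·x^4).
8 x^{2} \left(x - 9\right)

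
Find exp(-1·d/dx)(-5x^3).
- 5 x^{3} + 15 x^{2} - 15 x + 5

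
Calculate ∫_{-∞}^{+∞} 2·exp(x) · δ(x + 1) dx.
\frac{2}{e}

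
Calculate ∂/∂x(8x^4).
32 x^{3}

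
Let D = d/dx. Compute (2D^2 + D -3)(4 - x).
3 x - 13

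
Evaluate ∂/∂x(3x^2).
6 x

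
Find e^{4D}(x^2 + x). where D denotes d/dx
x^{2} + 9 x + 20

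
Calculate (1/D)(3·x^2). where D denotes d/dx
x^{3}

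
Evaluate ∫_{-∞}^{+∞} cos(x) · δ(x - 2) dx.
\cos{\left(2 \right)}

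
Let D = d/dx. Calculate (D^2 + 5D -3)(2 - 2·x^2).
6 x^{2} - 20 x - 10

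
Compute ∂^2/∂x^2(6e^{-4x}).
96 e^{- 4 x}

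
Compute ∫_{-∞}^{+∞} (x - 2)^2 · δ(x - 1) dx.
1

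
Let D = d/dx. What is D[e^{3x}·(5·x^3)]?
15 x^{2} \left(x + 1\right) e^{3 x}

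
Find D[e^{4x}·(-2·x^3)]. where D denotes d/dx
x^{2} \left(- 8 x - 6\right) e^{4 x}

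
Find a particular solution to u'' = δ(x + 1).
\frac{|x + 1|}{2}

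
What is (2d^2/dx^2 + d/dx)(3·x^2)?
6 x + 12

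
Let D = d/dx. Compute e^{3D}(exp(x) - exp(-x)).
2 \sinh{\left(x + 3 \right)}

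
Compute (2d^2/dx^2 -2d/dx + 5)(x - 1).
5 x - 7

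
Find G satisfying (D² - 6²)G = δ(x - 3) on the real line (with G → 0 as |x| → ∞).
-\frac{e^{-6|x - 3|}}{12}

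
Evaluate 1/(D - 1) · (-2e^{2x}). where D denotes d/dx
- 2 e^{2 x}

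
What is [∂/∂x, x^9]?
9 x^{8}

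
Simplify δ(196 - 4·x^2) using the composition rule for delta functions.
\frac{\delta(x - 7) + \delta(x + 7)}{56}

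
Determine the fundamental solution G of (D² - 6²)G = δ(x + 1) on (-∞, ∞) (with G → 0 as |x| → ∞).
-\frac{e^{-6|x + 1|}}{12}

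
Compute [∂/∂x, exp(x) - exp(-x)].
2 \cosh{\left(x \right)}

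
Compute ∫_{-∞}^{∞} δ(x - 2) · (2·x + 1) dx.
5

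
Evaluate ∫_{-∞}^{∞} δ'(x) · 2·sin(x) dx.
-2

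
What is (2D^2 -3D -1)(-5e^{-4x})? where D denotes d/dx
- 215 e^{- 4 x}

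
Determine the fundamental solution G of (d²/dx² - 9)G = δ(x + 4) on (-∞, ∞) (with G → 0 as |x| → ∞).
-\frac{e^{-3|x + 4|}}{6}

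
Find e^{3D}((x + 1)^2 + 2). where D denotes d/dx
x^{2} + 8 x + 18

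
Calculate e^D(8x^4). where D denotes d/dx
8 x^{4} + 32 x^{3} + 48 x^{2} + 32 x + 8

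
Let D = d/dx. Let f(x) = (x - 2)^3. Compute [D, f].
3 \left(x - 2\right)^{2}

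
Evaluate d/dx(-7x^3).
- 21 x^{2}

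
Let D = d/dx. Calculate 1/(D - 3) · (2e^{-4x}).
- \frac{2 e^{- 4 x}}{7}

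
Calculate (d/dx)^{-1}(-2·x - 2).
- x^{2} - 2 x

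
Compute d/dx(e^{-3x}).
- 3 e^{- 3 x}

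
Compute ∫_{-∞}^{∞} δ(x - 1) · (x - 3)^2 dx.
4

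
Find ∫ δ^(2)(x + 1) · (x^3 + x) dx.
-6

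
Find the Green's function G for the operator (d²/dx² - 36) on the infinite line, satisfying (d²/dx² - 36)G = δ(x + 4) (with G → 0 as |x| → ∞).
-\frac{e^{-6|x + 4|}}{12}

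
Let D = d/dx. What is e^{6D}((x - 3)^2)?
x^{2} + 6 x + 9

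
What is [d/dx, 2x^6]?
12 x^{5}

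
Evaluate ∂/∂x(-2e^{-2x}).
4 e^{- 2 x}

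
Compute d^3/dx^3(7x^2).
0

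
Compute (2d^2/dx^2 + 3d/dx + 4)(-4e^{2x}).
- 72 e^{2 x}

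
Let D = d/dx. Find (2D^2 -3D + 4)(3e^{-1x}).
27 e^{- x}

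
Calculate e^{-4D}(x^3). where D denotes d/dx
x^{3} - 12 x^{2} + 48 x - 64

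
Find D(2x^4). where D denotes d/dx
8 x^{3}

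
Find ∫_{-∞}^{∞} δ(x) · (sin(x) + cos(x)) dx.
1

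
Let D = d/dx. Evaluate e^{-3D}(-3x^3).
- 3 x^{3} + 27 x^{2} - 81 x + 81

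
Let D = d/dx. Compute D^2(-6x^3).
- 36 x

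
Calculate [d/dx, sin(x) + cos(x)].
- \sin{\left(x \right)} + \cos{\left(x \right)}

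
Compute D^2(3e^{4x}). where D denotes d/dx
48 e^{4 x}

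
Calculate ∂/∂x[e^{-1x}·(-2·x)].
2 \left(x - 1\right) e^{- x}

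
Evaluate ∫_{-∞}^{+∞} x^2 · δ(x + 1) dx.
1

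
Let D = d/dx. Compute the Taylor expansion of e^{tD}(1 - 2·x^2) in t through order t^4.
- 2 t^{2} - 4 t x - 2 x^{2} + 1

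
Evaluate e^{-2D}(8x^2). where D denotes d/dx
8 x^{2} - 32 x + 32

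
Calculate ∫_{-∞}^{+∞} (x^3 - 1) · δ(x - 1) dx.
0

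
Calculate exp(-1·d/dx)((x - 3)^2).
x^{2} - 8 x + 16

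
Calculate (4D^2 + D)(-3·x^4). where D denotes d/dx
12 x^{2} \left(- x - 12\right)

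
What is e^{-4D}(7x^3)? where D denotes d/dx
7 x^{3} - 84 x^{2} + 336 x - 448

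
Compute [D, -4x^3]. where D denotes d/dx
- 12 x^{2}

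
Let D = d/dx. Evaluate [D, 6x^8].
48 x^{7}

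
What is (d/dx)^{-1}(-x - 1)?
- \frac{x^{2}}{2} - x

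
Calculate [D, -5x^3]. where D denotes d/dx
- 15 x^{2}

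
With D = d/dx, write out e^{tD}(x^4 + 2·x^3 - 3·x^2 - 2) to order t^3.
t^{3} \left(4 x + 2\right) + t^{2} \left(6 x^{2} + 6 x - 3\right) + 2 t x \left(2 x^{2} + 3 x - 3\right) + x^{4} + 2 x^{3} - 3 x^{2} - 2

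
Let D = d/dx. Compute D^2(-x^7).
- 42 x^{5}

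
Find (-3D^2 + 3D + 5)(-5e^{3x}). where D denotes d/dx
65 e^{3 x}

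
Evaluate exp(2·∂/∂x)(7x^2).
7 x^{2} + 28 x + 28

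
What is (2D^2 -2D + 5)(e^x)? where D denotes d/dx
5 e^{x}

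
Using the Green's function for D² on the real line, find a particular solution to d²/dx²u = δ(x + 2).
\frac{|x + 2|}{2}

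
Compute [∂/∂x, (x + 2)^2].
2 x + 4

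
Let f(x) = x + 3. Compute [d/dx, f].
1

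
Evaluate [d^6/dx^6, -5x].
-30\frac{d^{5}}{dx^{5}}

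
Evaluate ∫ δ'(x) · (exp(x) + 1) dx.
-1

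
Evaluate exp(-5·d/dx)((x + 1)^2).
x^{2} - 8 x + 16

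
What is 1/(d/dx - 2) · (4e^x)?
- 4 e^{x}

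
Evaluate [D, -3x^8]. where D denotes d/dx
- 24 x^{7}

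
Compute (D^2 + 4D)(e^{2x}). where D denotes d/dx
12 e^{2 x}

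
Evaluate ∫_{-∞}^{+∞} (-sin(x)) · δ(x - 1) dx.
- \sin{\left(1 \right)}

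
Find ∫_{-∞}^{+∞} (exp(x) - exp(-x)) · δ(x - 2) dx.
2 \sinh{\left(2 \right)}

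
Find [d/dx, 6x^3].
18 x^{2}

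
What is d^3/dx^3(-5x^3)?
-30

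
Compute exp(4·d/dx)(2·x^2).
2 x^{2} + 16 x + 32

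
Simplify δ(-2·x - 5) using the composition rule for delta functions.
\frac{\delta(x + 5/2)}{2}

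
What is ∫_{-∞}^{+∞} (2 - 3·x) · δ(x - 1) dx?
-1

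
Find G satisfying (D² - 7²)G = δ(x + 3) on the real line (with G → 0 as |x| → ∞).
-\frac{e^{-7|x + 3|}}{14}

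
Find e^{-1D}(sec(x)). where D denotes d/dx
\sec{\left(x - 1 \right)}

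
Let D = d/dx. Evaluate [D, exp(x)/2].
\frac{e^{x}}{2}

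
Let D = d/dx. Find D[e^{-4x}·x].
\left(1 - 4 x\right) e^{- 4 x}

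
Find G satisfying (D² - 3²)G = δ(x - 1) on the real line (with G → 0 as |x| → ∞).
-\frac{e^{-3|x - 1|}}{6}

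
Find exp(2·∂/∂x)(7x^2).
7 x^{2} + 28 x + 28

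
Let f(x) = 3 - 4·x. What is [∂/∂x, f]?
-4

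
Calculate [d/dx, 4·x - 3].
4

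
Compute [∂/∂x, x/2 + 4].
\frac{1}{2}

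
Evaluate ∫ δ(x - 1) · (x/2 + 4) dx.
\frac{9}{2}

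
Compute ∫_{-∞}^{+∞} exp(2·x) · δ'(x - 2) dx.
- 2 e^{4}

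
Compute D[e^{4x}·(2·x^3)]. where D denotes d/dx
x^{2} \left(8 x + 6\right) e^{4 x}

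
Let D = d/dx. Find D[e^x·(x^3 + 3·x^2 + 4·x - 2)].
\left(x^{3} + 6 x^{2} + 10 x + 2\right) e^{x}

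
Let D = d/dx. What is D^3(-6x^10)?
- 4320 x^{7}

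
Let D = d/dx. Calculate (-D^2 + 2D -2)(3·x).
6 - 6 x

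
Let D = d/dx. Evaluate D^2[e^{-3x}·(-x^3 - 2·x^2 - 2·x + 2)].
\left(26 - 9 x^{3}\right) e^{- 3 x}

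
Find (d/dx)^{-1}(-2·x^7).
- \frac{x^{8}}{4}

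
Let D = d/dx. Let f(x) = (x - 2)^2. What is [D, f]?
2 x - 4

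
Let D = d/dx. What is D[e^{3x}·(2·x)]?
\left(6 x + 2\right) e^{3 x}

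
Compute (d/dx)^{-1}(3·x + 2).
\frac{3 x^{2}}{2} + 2 x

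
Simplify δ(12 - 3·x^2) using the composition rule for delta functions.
\frac{\delta(x - 2) + \delta(x + 2)}{12}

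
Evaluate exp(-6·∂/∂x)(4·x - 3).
4 x - 27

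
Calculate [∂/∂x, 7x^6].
42 x^{5}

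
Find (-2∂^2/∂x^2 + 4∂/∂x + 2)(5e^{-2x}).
- 70 e^{- 2 x}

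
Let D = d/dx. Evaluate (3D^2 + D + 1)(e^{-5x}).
71 e^{- 5 x}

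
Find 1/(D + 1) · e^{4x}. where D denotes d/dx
\frac{e^{4 x}}{5}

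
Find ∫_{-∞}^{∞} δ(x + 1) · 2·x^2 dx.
2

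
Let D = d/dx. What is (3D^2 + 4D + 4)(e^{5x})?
99 e^{5 x}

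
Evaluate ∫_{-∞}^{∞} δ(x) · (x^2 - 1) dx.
-1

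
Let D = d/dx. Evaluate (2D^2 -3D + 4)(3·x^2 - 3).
6 x \left(2 x - 3\right)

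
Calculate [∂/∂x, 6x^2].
12 x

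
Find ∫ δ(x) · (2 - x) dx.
2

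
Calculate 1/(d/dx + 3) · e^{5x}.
\frac{e^{5 x}}{8}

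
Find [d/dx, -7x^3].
- 21 x^{2}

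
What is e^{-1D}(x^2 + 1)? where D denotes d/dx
x^{2} - 2 x + 2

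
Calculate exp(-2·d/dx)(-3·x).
6 - 3 x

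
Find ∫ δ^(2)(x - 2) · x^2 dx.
2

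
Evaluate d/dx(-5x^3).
- 15 x^{2}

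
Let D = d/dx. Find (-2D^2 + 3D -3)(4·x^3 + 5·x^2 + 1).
- 12 x^{3} + 21 x^{2} - 18 x - 23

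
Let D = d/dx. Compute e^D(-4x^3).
- 4 x^{3} - 12 x^{2} - 12 x - 4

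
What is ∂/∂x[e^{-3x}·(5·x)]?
5 \left(1 - 3 x\right) e^{- 3 x}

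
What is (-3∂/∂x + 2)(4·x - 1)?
8 x - 14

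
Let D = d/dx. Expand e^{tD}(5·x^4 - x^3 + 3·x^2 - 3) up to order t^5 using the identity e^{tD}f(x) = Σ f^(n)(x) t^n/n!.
5 t^{4} + t^{3} \left(20 x - 1\right) + 3 t^{2} \left(10 x^{2} - x + 1\right) + t x \left(20 x^{2} - 3 x + 6\right) + 5 x^{4} - x^{3} + 3 x^{2} - 3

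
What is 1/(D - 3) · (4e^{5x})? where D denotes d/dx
2 e^{5 x}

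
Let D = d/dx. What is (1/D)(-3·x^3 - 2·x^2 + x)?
- \frac{3 x^{4}}{4} - \frac{2 x^{3}}{3} + \frac{x^{2}}{2}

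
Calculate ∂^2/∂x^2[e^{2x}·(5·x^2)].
\left(20 x^{2} + 40 x + 10\right) e^{2 x}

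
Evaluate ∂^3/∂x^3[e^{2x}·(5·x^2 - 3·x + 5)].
\left(40 x^{2} + 96 x + 64\right) e^{2 x}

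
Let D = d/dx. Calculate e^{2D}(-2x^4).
- 2 x^{4} - 16 x^{3} - 48 x^{2} - 64 x - 32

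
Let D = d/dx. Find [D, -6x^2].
- 12 x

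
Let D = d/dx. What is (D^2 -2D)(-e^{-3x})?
- 15 e^{- 3 x}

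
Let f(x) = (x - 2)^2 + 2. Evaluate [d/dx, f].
2 x - 4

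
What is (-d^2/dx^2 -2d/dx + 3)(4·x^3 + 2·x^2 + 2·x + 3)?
12 x^{3} - 18 x^{2} - 26 x + 1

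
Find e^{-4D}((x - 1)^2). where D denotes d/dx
x^{2} - 10 x + 25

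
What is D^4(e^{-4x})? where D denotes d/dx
256 e^{- 4 x}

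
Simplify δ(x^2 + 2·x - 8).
\frac{\delta(x + 4) + \delta(x - 2)}{6}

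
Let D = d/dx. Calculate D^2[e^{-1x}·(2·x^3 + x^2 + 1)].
\left(2 x^{3} - 11 x^{2} + 8 x + 3\right) e^{- x}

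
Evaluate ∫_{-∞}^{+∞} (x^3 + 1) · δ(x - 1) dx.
2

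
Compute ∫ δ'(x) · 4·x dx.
-4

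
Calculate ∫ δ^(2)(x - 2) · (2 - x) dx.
0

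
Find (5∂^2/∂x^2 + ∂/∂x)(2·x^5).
10 x^{3} \left(x + 20\right)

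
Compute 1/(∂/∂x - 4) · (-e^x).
\frac{e^{x}}{3}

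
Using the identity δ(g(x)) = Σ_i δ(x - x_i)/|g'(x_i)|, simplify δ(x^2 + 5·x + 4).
\frac{\delta(x + 4) + \delta(x + 1)}{3}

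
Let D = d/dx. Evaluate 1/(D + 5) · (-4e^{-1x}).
- e^{- x}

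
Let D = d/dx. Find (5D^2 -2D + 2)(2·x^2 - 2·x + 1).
4 x^{2} - 12 x + 26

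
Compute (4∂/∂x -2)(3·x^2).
6 x \left(4 - x\right)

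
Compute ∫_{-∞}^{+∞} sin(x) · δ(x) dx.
0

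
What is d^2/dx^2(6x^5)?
120 x^{3}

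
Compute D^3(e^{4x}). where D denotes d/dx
64 e^{4 x}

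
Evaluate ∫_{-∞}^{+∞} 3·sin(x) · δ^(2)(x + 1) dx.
3 \sin{\left(1 \right)}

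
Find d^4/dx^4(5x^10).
25200 x^{6}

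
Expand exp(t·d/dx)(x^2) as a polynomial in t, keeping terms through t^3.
t^{2} + 2 t x + x^{2}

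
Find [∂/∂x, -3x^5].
- 15 x^{4}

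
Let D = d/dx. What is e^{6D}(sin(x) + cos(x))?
\sqrt{2} \sin{\left(x + \frac{\pi}{4} + 6 \right)}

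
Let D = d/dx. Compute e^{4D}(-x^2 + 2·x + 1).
- x^{2} - 6 x - 7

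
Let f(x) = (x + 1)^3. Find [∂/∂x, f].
3 \left(x + 1\right)^{2}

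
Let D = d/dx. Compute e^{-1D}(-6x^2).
- 6 x^{2} + 12 x - 6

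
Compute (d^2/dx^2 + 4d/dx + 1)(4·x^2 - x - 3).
4 x^{2} + 31 x + 1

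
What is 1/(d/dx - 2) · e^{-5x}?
- \frac{e^{- 5 x}}{7}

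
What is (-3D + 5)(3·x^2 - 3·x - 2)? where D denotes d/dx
15 x^{2} - 33 x - 1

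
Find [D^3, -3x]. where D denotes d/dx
-9D^{2}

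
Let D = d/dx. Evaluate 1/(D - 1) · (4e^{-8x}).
- \frac{4 e^{- 8 x}}{9}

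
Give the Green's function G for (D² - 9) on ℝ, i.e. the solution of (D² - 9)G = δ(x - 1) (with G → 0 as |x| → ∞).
-\frac{e^{-3|x - 1|}}{6}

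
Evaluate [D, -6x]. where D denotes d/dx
-6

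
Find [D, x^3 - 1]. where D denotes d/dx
3 x^{2}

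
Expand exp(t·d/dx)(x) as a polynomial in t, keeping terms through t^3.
t + x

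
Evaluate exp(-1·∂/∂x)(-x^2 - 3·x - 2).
x \left(- x - 1\right)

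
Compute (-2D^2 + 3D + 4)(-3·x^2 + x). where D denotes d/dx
- 12 x^{2} - 14 x + 15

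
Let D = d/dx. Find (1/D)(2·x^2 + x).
\frac{2 x^{3}}{3} + \frac{x^{2}}{2}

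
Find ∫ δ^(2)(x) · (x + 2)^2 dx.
2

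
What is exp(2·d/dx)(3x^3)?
3 x^{3} + 18 x^{2} + 36 x + 24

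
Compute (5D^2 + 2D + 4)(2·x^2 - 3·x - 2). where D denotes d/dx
8 x^{2} - 4 x + 6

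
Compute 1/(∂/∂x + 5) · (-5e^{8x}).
- \frac{5 e^{8 x}}{13}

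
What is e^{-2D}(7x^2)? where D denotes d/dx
7 x^{2} - 28 x + 28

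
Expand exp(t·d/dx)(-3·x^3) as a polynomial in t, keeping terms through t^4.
- 3 t^{3} - 9 t^{2} x - 9 t x^{2} - 3 x^{3}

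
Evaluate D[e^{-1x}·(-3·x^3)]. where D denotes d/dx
3 x^{2} \left(x - 3\right) e^{- x}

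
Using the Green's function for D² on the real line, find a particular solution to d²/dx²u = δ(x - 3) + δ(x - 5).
\frac{|x - 3|}{2} + \frac{|x - 5|}{2}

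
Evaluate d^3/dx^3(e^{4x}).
64 e^{4 x}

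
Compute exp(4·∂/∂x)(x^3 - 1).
x^{3} + 12 x^{2} + 48 x + 63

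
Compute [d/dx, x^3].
3 x^{2}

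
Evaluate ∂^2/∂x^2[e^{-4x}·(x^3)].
2 x \left(8 x^{2} - 12 x + 3\right) e^{- 4 x}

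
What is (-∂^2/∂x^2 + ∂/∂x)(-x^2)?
2 - 2 x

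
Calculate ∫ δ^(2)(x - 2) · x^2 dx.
2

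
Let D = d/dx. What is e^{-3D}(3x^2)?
3 x^{2} - 18 x + 27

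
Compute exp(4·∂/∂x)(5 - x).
1 - x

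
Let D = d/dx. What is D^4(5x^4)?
120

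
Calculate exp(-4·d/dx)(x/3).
\frac{x}{3} - \frac{4}{3}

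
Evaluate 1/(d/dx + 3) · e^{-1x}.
\frac{e^{- x}}{2}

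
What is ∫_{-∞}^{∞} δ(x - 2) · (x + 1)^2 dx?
9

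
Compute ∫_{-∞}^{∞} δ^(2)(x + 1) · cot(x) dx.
- \frac{2 \cot{\left(1 \right)}}{\sin^{2}{\left(1 \right)}}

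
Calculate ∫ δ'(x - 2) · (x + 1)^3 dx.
-27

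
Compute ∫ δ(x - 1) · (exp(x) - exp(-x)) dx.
2 \sinh{\left(1 \right)}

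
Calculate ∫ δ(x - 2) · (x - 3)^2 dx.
1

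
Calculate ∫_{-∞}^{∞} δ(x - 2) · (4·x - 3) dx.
5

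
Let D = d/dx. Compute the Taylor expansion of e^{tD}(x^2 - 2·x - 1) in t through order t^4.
t^{2} + 2 t \left(x - 1\right) + x^{2} - 2 x - 1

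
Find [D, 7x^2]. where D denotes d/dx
14 x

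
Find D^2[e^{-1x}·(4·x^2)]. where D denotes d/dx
4 \left(x^{2} - 4 x + 2\right) e^{- x}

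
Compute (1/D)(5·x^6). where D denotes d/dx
\frac{5 x^{7}}{7}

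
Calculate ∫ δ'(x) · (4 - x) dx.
1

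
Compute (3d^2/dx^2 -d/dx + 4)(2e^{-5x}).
168 e^{- 5 x}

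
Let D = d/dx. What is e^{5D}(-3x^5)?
- 3 x^{5} - 75 x^{4} - 750 x^{3} - 3750 x^{2} - 9375 x - 9375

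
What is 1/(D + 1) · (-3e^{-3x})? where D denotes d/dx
\frac{3 e^{- 3 x}}{2}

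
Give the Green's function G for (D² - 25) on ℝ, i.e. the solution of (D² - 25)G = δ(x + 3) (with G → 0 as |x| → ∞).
-\frac{e^{-5|x + 3|}}{10}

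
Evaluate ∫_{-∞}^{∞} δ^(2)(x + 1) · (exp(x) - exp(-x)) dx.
- 2 \sinh{\left(1 \right)}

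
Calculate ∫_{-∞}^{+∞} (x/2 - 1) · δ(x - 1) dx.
- \frac{1}{2}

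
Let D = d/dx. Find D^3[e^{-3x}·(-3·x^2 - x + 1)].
27 x \left(3 x - 5\right) e^{- 3 x}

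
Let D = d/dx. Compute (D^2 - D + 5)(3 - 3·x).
18 - 15 x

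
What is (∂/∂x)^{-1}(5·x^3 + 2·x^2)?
\frac{5 x^{4}}{4} + \frac{2 x^{3}}{3}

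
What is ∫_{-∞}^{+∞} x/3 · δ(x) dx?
0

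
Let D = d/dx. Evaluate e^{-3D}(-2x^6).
- 2 x^{6} + 36 x^{5} - 270 x^{4} + 1080 x^{3} - 2430 x^{2} + 2916 x - 1458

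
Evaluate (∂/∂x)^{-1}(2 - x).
- \frac{x^{2}}{2} + 2 x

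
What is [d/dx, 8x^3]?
24 x^{2}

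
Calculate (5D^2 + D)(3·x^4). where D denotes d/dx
12 x^{2} \left(x + 15\right)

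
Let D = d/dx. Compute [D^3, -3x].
-9D^{2}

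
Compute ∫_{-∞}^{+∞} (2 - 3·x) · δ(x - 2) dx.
-4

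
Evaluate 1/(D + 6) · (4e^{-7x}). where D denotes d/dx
- 4 e^{- 7 x}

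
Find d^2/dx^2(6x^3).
36 x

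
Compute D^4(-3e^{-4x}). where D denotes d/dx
- 768 e^{- 4 x}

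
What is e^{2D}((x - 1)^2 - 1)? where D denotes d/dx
x \left(x + 2\right)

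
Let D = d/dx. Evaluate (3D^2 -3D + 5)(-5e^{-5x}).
- 475 e^{- 5 x}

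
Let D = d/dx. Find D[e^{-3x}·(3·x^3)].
9 x^{2} \left(1 - x\right) e^{- 3 x}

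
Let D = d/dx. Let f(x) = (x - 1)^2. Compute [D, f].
2 x - 2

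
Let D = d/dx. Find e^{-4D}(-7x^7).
- 7 x^{7} + 196 x^{6} - 2352 x^{5} + 15680 x^{4} - 62720 x^{3} + 150528 x^{2} - 200704 x + 114688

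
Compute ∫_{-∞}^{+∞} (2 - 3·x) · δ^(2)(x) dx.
0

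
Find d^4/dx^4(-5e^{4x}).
- 1280 e^{4 x}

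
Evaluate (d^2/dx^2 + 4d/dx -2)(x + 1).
2 - 2 x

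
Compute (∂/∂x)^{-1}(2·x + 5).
x^{2} + 5 x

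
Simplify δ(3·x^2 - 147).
\frac{\delta(x - 7) + \delta(x + 7)}{42}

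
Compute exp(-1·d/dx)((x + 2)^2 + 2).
x^{2} + 2 x + 3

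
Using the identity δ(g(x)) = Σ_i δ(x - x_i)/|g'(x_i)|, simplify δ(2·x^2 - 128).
\frac{\delta(x - 8) + \delta(x + 8)}{32}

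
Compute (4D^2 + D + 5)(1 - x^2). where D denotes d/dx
- 5 x^{2} - 2 x - 3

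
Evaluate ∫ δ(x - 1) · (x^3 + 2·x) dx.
3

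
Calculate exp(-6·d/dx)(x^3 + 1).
x^{3} - 18 x^{2} + 108 x - 215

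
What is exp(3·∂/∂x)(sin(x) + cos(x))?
\sqrt{2} \sin{\left(x + \frac{\pi}{4} + 3 \right)}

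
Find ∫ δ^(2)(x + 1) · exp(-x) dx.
e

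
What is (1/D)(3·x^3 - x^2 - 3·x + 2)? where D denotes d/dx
\frac{3 x^{4}}{4} - \frac{x^{3}}{3} - \frac{3 x^{2}}{2} + 2 x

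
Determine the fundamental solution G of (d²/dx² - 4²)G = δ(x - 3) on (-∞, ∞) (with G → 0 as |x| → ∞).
-\frac{e^{-4|x - 3|}}{8}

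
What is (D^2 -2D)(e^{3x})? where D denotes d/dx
3 e^{3 x}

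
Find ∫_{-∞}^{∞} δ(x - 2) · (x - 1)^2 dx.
1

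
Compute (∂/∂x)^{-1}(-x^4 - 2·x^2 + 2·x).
- \frac{x^{5}}{5} - \frac{2 x^{3}}{3} + x^{2}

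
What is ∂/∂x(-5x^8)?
- 40 x^{7}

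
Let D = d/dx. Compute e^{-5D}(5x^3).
5 x^{3} - 75 x^{2} + 375 x - 625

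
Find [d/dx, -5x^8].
- 40 x^{7}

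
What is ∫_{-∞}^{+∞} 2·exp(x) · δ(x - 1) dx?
2 e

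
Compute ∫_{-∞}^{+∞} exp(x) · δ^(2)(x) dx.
1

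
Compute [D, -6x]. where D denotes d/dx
-6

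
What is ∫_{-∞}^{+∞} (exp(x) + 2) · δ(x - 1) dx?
2 + e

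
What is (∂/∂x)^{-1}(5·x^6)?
\frac{5 x^{7}}{7}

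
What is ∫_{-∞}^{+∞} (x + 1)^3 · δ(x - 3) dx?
64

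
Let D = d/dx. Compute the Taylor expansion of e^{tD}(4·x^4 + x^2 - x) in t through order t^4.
4 t^{4} + 16 t^{3} x + t^{2} \left(24 x^{2} + 1\right) + t \left(16 x^{3} + 2 x - 1\right) + 4 x^{4} + x^{2} - x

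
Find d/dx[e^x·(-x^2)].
x \left(- x - 2\right) e^{x}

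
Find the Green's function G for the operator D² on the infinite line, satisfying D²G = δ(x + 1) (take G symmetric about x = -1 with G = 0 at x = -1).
\frac{|x + 1|}{2}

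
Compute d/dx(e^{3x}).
3 e^{3 x}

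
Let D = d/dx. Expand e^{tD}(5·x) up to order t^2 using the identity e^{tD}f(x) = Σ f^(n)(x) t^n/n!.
5 t + 5 x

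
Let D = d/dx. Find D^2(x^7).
42 x^{5}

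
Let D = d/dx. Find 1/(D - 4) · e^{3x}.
- e^{3 x}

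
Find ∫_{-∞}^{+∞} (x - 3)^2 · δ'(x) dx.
6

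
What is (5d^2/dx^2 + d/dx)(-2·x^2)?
- 4 x - 20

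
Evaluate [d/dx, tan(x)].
\frac{1}{\cos^{2}{\left(x \right)}}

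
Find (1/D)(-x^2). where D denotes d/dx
- \frac{x^{3}}{3}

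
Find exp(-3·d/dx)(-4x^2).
- 4 x^{2} + 24 x - 36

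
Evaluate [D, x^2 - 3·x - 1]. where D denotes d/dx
2 x - 3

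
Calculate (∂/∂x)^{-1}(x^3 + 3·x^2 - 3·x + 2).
\frac{x^{4}}{4} + x^{3} - \frac{3 x^{2}}{2} + 2 x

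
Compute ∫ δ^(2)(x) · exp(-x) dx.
1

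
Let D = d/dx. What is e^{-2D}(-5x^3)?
- 5 x^{3} + 30 x^{2} - 60 x + 40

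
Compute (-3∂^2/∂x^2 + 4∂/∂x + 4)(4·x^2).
16 x^{2} + 32 x - 24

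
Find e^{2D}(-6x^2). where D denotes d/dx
- 6 x^{2} - 24 x - 24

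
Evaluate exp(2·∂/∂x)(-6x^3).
- 6 x^{3} - 36 x^{2} - 72 x - 48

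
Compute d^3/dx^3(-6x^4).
- 144 x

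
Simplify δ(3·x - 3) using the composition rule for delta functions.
\frac{\delta(x - 1)}{3}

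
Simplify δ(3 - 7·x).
\frac{\delta(x - 3/7)}{7}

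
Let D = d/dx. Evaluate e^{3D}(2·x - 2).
2 x + 4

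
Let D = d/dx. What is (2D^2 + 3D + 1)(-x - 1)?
- x - 4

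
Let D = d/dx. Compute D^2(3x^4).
36 x^{2}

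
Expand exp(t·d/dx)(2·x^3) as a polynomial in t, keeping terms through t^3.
2 t^{3} + 6 t^{2} x + 6 t x^{2} + 2 x^{3}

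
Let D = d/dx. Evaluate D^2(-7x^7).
- 294 x^{5}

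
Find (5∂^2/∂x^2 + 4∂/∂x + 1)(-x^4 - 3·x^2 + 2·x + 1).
- x^{4} - 16 x^{3} - 63 x^{2} - 22 x - 21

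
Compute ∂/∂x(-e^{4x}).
- 4 e^{4 x}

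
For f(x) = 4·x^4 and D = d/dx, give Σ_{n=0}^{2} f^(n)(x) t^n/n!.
4 x^{2} \left(6 t^{2} + 4 t x + x^{2}\right)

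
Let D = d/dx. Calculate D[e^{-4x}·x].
\left(1 - 4 x\right) e^{- 4 x}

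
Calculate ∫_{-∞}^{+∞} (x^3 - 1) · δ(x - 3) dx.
26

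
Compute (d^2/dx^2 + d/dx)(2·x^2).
4 x + 4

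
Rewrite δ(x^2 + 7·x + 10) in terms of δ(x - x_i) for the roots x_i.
\frac{\delta(x + 5) + \delta(x + 2)}{3}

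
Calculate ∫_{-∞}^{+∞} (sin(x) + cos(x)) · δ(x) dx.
1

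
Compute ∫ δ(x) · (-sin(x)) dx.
0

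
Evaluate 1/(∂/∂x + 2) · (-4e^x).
- \frac{4 e^{x}}{3}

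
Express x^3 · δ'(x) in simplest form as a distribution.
0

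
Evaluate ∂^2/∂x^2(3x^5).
60 x^{3}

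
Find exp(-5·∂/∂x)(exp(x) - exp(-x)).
- e^{5 - x} + e^{x - 5}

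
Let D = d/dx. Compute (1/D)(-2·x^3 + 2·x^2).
- \frac{x^{4}}{2} + \frac{2 x^{3}}{3}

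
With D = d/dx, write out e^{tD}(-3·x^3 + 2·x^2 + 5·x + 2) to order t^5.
- 3 t^{3} + t^{2} \left(2 - 9 x\right) + t \left(- 9 x^{2} + 4 x + 5\right) - 3 x^{3} + 2 x^{2} + 5 x + 2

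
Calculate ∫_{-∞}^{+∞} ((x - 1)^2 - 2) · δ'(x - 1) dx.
0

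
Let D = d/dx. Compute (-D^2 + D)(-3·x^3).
9 x \left(2 - x\right)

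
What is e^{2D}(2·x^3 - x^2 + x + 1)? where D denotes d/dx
2 x^{3} + 11 x^{2} + 21 x + 15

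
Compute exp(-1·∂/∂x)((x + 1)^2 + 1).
x^{2} + 1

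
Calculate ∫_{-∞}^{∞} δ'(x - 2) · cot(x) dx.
\frac{1}{\sin^{2}{\left(2 \right)}}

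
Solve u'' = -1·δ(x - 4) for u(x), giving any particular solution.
-\frac{|x - 4|}{2}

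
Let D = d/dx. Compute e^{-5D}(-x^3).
- x^{3} + 15 x^{2} - 75 x + 125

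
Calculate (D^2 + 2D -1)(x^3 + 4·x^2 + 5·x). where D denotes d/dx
- x^{3} + 2 x^{2} + 17 x + 18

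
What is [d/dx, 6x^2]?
12 x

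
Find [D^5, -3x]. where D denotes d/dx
-15D^{4}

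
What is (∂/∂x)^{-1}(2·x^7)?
\frac{x^{8}}{4}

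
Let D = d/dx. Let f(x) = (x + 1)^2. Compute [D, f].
2 x + 2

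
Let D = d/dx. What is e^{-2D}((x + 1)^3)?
x^{3} - 3 x^{2} + 3 x - 1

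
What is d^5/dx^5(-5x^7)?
- 12600 x^{2}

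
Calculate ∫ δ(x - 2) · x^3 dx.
8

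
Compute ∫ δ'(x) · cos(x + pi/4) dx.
\frac{\sqrt{2}}{2}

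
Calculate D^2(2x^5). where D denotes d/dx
40 x^{3}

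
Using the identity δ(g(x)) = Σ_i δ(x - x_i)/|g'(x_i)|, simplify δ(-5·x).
\frac{\delta(x)}{5}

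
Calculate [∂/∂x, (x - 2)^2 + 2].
2 x - 4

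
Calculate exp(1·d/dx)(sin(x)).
\sin{\left(x + 1 \right)}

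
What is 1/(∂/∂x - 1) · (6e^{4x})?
2 e^{4 x}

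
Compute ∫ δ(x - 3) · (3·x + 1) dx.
10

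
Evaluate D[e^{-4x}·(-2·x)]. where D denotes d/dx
2 \left(4 x - 1\right) e^{- 4 x}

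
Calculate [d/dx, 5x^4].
20 x^{3}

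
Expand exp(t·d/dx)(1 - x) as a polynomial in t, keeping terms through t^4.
- t - x + 1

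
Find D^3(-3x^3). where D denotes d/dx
-18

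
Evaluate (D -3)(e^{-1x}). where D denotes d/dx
- 4 e^{- x}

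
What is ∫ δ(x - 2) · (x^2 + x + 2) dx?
8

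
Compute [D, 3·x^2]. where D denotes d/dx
6 x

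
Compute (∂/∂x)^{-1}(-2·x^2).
- \frac{2 x^{3}}{3}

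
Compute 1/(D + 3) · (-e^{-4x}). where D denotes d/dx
e^{- 4 x}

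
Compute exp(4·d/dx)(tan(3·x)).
\tan{\left(3 x + 12 \right)}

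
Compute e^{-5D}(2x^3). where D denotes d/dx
2 x^{3} - 30 x^{2} + 150 x - 250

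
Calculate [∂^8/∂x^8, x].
8\frac{d^{7}}{dx^{7}}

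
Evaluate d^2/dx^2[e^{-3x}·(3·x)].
9 \left(3 x - 2\right) e^{- 3 x}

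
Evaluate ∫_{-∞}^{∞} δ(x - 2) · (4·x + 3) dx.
11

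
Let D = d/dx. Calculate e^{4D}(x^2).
x^{2} + 8 x + 16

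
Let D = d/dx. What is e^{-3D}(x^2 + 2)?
x^{2} - 6 x + 11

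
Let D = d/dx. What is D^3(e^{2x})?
8 e^{2 x}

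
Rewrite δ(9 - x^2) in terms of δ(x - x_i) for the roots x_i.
\frac{\delta(x - 3) + \delta(x + 3)}{6}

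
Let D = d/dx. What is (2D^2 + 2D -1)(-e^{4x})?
- 39 e^{4 x}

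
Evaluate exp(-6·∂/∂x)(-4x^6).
- 4 x^{6} + 144 x^{5} - 2160 x^{4} + 17280 x^{3} - 77760 x^{2} + 186624 x - 186624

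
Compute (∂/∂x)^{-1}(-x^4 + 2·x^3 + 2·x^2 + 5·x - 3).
- \frac{x^{5}}{5} + \frac{x^{4}}{2} + \frac{2 x^{3}}{3} + \frac{5 x^{2}}{2} - 3 x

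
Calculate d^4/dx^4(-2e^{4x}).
- 512 e^{4 x}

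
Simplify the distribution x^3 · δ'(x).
0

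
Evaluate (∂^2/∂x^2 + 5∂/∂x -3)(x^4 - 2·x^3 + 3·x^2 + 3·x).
- 3 x^{4} + 26 x^{3} - 27 x^{2} + 9 x + 21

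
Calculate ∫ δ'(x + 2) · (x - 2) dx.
-1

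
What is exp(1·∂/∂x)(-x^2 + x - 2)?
- x^{2} - x - 2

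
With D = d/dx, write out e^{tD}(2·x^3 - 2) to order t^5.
2 t^{3} + 6 t^{2} x + 6 t x^{2} + 2 x^{3} - 2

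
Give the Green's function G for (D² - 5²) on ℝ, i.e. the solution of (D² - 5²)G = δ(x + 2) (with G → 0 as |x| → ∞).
-\frac{e^{-5|x + 2|}}{10}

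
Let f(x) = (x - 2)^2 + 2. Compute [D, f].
2 x - 4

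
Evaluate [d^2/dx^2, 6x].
12\frac{d}{dx}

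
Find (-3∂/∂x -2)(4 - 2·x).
4 x - 2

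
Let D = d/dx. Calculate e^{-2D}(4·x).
4 x - 8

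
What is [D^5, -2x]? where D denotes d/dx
-10D^{4}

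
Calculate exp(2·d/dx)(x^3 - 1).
x^{3} + 6 x^{2} + 12 x + 7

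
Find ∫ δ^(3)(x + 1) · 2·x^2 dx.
0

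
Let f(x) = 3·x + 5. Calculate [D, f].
3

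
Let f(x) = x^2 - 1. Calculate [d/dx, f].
2 x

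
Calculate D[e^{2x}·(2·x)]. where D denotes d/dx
\left(4 x + 2\right) e^{2 x}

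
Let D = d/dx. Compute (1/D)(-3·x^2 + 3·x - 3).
- x^{3} + \frac{3 x^{2}}{2} - 3 x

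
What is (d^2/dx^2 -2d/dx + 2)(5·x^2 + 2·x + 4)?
10 x^{2} - 16 x + 14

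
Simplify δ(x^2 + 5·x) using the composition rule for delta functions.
\frac{\delta(x + 5) + \delta(x)}{5}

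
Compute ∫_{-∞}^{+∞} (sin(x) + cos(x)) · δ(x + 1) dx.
- \sin{\left(1 \right)} + \cos{\left(1 \right)}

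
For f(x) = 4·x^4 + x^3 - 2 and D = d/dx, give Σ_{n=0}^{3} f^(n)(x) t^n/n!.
t^{3} \left(16 x + 1\right) + 3 t^{2} x \left(8 x + 1\right) + t x^{2} \left(16 x + 3\right) + 4 x^{4} + x^{3} - 2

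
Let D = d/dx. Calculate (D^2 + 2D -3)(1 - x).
3 x - 5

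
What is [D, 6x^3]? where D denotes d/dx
18 x^{2}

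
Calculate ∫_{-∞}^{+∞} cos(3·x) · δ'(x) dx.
0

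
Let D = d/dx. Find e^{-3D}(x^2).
x^{2} - 6 x + 9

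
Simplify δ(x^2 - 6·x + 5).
\frac{\delta(x - 5) + \delta(x - 1)}{4}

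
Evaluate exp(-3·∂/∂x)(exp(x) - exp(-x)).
- e^{3 - x} + e^{x - 3}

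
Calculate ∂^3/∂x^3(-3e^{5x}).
- 375 e^{5 x}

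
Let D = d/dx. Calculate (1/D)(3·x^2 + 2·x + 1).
x^{3} + x^{2} + x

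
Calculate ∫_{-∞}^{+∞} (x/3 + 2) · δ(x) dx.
2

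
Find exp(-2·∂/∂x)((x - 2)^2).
x^{2} - 8 x + 16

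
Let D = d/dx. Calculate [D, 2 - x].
-1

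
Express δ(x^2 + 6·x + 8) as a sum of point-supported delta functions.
\frac{\delta(x + 2) + \delta(x + 4)}{2}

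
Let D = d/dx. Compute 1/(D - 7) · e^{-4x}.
- \frac{e^{- 4 x}}{11}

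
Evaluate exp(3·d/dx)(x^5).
x^{5} + 15 x^{4} + 90 x^{3} + 270 x^{2} + 405 x + 243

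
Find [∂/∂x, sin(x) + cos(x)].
- \sin{\left(x \right)} + \cos{\left(x \right)}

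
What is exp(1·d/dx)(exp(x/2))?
e^{\frac{x}{2} + \frac{1}{2}}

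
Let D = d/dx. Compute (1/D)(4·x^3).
x^{4}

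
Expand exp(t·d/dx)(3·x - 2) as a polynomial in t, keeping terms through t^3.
3 t + 3 x - 2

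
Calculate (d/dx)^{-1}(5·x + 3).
\frac{5 x^{2}}{2} + 3 x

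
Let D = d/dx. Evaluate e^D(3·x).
3 x + 3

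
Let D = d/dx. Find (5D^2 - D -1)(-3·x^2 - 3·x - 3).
3 x^{2} + 9 x - 24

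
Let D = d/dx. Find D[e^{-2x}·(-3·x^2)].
6 x \left(x - 1\right) e^{- 2 x}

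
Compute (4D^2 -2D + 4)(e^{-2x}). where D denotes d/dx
24 e^{- 2 x}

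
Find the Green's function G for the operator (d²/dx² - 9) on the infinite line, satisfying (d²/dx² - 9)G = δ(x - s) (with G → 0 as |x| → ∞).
-\frac{e^{-3|x-s|}}{6}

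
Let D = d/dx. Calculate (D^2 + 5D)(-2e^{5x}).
- 100 e^{5 x}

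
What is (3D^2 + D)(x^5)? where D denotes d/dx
5 x^{3} \left(x + 12\right)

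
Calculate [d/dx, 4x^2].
8 x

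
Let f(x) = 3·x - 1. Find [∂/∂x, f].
3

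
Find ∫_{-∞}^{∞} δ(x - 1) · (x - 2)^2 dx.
1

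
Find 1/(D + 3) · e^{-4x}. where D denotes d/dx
- e^{- 4 x}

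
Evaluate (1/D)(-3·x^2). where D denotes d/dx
- x^{3}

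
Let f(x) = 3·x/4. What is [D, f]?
\frac{3}{4}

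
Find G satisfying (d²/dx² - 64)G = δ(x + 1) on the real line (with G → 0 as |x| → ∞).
-\frac{e^{-8|x + 1|}}{16}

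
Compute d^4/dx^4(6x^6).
2160 x^{2}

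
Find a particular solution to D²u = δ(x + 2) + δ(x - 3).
\frac{|x + 2|}{2} + \frac{|x - 3|}{2}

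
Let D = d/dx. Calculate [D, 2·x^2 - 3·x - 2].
4 x - 3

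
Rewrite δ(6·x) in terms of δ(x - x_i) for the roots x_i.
\frac{\delta(x)}{6}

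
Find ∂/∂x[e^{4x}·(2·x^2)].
4 x \left(2 x + 1\right) e^{4 x}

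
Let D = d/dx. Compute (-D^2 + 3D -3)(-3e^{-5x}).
129 e^{- 5 x}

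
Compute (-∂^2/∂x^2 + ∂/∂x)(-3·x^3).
9 x \left(2 - x\right)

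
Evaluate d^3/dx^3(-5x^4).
- 120 x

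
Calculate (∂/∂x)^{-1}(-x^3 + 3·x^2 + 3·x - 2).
- \frac{x^{4}}{4} + x^{3} + \frac{3 x^{2}}{2} - 2 x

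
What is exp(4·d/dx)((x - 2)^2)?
x^{2} + 4 x + 4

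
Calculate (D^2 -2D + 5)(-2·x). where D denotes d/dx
4 - 10 x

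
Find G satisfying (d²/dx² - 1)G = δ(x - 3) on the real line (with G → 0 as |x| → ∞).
-\frac{e^{-|x - 3|}}{2}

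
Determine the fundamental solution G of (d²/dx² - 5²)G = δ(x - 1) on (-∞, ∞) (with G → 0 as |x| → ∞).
-\frac{e^{-5|x - 1|}}{10}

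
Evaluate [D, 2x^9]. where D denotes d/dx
18 x^{8}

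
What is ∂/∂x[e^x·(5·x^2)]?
5 x \left(x + 2\right) e^{x}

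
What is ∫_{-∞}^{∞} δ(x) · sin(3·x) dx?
0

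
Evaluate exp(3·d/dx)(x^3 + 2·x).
x^{3} + 9 x^{2} + 29 x + 33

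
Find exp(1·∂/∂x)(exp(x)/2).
\frac{e^{x + 1}}{2}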